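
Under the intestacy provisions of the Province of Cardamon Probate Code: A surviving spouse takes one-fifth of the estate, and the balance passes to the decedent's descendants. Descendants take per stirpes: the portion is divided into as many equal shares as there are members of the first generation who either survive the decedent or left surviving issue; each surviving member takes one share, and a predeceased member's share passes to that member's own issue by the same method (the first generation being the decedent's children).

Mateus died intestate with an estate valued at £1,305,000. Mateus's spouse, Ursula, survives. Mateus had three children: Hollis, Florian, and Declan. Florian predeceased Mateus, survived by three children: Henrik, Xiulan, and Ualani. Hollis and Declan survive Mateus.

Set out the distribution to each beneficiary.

Ursula takes one-fifth of £1,305,000 = £261,000. The remaining £1,044,000 passes to the descendants.
The descendants' portion (£1,044,000) is divided into 3 shares of £348,000: Hollis and Declan each take £348,000; Florian's £348,000 share passes to Florian's issue.
Florian's share (£348,000) is divided into 3 shares of £116,000: Henrik, Xiulan, and Ualani each take £116,000.

Ursula: £261,000; Hollis: £348,000; Henrik: £116,000; Xiulan: £116,000; Ualani: £116,000; Declan: £348,000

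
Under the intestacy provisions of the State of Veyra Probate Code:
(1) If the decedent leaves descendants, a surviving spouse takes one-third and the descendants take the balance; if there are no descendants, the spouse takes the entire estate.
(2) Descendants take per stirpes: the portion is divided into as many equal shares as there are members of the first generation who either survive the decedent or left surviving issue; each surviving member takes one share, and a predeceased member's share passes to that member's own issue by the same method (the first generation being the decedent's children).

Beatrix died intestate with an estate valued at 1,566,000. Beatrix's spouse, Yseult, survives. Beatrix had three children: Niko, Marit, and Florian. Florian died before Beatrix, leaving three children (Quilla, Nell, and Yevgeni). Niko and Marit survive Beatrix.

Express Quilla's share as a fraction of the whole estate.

Quilla receives 2/27 of the estate.

Yseult takes one-third of 1,566,000 = 522,000. The remaining 1,044,000 passes to the descendants.
The descendants' portion (1,044,000) is divided into 3 shares of 348,000: Niko and Marit each take 348,000; Florian's 348,000 share passes to Florian's issue.
Florian's share (348,000) is divided into 3 shares of 116,000: Quilla, Nell, and Yevgeni each take 116,000.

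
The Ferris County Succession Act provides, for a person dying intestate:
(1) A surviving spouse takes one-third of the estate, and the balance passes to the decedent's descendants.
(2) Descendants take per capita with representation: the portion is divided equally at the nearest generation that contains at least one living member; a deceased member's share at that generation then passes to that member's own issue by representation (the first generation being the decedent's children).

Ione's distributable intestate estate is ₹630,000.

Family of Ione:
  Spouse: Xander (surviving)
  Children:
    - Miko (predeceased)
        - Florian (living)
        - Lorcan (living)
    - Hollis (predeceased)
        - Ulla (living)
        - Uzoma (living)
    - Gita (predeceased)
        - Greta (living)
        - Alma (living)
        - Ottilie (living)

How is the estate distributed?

Xander: ₹210,000; Florian: ₹60,000; Lorcan: ₹60,000; Ulla: ₹60,000; Uzoma: ₹60,000; Greta: ₹60,000; Alma: ₹60,000; Ottilie: ₹60,000

Xander takes one-third of ₹630,000 = ₹210,000. The remaining ₹420,000 passes to the descendants.
No child survives, so the initial division is made at the grandchildren's generation.
The descendants' portion (₹420,000) is divided into 7 shares of ₹60,000: Florian, Lorcan, Ulla, Uzoma, Greta, Alma, and Ottilie each take ₹60,000.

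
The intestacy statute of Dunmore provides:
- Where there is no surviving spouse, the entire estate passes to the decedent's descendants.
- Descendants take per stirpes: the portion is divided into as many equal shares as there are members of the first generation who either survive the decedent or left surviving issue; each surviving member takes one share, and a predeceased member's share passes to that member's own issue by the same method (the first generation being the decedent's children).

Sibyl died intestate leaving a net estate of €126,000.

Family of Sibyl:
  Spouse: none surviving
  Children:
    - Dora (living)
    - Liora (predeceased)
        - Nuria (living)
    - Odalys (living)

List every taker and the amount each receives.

Dora: €42,000; Nuria: €42,000; Odalys: €42,000

The entire €126,000 passes to the descendants.
That amount (€126,000) is divided into 3 shares of €42,000: Dora and Odalys each take €42,000; Liora's €42,000 share passes to Liora's issue.
Liora's share (€42,000) passes entirely to Nuria.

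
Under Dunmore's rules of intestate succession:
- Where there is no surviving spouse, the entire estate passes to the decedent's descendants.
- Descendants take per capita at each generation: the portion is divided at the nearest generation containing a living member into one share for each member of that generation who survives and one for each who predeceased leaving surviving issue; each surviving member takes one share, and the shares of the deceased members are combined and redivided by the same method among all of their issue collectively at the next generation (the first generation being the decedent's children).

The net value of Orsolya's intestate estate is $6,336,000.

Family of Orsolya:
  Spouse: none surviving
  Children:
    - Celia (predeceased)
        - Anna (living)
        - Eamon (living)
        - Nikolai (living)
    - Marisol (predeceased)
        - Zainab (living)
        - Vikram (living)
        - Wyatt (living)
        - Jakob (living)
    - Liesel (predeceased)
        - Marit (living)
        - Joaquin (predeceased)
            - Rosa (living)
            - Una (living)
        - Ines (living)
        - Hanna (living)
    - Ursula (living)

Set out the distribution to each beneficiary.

The entire $6,336,000 passes to the descendants.
That amount ($6,336,000) is divided at the children's generation into 4 shares of $1,584,000. Ursula takes $1,584,000. The 3 shares of the deceased (Celia, Marisol, and Liesel) are combined into a pool of $4,752,000.
That pool ($4,752,000) is divided at the grandchildren's generation into 11 shares of $432,000. Anna, Eamon, Nikolai, Zainab, Vikram, Wyatt, Jakob, Marit, Ines, and Hanna each take $432,000. The remaining share for the deceased Joaquin ($432,000) is carried to the next generation.
That pool ($432,000) is divided at the great-grandchildren's generation equally among Rosa and Una: $216,000 each.

Anna: $432,000; Eamon: $432,000; Nikolai: $432,000; Zainab: $432,000; Vikram: $432,000; Wyatt: $432,000; Jakob: $432,000; Marit: $432,000; Rosa: $216,000; Una: $216,000; Ines: $432,000; Hanna: $432,000; Ursula: $1,584,000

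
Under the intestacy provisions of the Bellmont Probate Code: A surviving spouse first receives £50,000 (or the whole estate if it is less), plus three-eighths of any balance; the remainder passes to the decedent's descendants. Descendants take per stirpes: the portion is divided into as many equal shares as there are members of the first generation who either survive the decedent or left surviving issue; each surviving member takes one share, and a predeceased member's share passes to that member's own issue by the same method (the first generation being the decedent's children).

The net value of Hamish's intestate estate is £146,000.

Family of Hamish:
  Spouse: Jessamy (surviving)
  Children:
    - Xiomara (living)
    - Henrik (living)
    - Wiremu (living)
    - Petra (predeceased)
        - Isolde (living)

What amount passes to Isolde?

Jessamy first takes £50,000, leaving a balance of £96,000. Jessamy then takes three-eighths of the balance (£36,000), for a total of £86,000. The remaining £60,000 passes to the descendants.
The descendants' portion (£60,000) is divided into 4 shares of £15,000: Xiomara, Henrik, and Wiremu each take £15,000; Petra's £15,000 share passes to Petra's issue.
Petra's share (£15,000) passes entirely to Isolde.

Isolde receives £15,000.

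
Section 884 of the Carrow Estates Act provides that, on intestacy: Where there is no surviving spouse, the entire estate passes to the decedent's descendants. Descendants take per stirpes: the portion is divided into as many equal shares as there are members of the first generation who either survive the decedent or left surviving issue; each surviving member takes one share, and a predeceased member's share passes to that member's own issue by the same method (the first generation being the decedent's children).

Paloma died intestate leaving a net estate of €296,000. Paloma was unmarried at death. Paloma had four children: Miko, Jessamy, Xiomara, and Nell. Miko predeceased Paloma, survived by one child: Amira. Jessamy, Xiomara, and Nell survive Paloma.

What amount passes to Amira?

The entire €296,000 passes to the descendants.
That amount (€296,000) is divided into 4 shares of €74,000: Jessamy, Xiomara, and Nell each take €74,000; Miko's €74,000 share passes to Miko's issue.
Miko's share (€74,000) passes entirely to Amira.

Amira receives €74,000.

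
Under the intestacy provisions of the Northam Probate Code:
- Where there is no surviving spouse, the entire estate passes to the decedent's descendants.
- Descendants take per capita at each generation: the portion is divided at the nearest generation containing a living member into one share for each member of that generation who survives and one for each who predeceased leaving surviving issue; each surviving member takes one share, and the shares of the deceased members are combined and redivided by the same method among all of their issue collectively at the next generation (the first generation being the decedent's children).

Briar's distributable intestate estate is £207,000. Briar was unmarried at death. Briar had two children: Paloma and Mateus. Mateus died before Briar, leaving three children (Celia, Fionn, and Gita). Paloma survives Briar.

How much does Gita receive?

Gita receives £34,500.

The entire £207,000 passes to the descendants.
That amount (£207,000) is divided at the children's generation into 2 shares of £103,500. Paloma takes £103,500. The remaining share for the deceased Mateus (£103,500) is carried to the next generation.
That pool (£103,500) is divided at the grandchildren's generation equally among Celia, Fionn, and Gita: £34,500 each.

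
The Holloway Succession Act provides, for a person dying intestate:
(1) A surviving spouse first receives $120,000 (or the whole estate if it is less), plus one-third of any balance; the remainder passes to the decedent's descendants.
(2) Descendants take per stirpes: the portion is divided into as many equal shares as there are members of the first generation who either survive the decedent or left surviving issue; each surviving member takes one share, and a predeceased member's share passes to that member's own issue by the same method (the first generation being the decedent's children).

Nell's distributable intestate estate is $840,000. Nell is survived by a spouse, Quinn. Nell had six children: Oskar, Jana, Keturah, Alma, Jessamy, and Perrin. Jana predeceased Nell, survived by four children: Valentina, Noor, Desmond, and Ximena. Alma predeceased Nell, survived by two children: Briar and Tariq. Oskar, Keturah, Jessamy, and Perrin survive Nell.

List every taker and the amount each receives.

Quinn first takes $120,000, leaving a balance of $720,000. Quinn then takes one-third of the balance ($240,000), for a total of $360,000. The remaining $480,000 passes to the descendants.
The descendants' portion ($480,000) is divided into 6 shares of $80,000: Oskar, Keturah, Jessamy, and Perrin each take $80,000; Jana's $80,000 share passes to Jana's issue; Alma's $80,000 share passes to Alma's issue.
Jana's share ($80,000) is divided into 4 shares of $20,000: Valentina, Noor, Desmond, and Ximena each take $20,000.
Alma's share ($80,000) is divided into 2 shares of $40,000: Briar and Tariq each take $40,000.

Quinn: $360,000; Oskar: $80,000; Valentina: $20,000; Noor: $20,000; Desmond: $20,000; Ximena: $20,000; Keturah: $80,000; Briar: $40,000; Tariq: $40,000; Jessamy: $80,000; Perrin: $80,000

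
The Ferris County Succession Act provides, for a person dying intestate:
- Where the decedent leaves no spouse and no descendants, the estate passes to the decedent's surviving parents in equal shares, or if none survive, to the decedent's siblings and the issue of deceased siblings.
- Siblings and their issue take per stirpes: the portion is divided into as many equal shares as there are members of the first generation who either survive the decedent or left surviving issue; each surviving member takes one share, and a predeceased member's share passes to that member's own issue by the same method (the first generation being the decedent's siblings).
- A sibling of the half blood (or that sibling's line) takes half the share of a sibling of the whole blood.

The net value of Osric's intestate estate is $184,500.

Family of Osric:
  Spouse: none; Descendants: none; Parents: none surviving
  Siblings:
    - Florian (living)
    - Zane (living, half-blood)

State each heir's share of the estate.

Florian: $123,000; Zane: $61,500

The entire $184,500 passes to the siblings and their issue.
Counting each half-blood sibling's line as half a unit, there are 3/2 units in $184,500, so one unit is $123,000. Whole-blood lines (Florian) take $123,000 each; half-blood lines (Zane) take $61,500 each.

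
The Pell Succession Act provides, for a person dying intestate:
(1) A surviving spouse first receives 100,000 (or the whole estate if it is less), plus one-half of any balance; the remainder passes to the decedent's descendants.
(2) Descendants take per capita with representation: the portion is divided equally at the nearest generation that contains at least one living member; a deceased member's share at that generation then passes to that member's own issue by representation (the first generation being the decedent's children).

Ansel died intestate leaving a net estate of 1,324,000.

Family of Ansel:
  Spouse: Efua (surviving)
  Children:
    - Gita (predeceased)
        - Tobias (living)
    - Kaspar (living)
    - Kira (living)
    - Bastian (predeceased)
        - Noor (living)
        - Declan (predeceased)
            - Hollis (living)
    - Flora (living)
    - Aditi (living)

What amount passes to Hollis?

Efua first takes 100,000, leaving a balance of 1,224,000. Efua then takes one-half of the balance (612,000), for a total of 712,000. The remaining 612,000 passes to the descendants.
The descendants' portion (612,000) is divided into 6 shares of 102,000: Kaspar, Kira, Flora, and Aditi each take 102,000; Gita's 102,000 share passes to Gita's issue; Bastian's 102,000 share passes to Bastian's issue.
Gita's share (102,000) passes entirely to Tobias.
Bastian's share (102,000) is divided into 2 shares of 51,000: Noor takes 51,000; Declan's 51,000 share passes to Declan's issue.
Declan's share (51,000) passes entirely to Hollis.

Hollis receives 51,000.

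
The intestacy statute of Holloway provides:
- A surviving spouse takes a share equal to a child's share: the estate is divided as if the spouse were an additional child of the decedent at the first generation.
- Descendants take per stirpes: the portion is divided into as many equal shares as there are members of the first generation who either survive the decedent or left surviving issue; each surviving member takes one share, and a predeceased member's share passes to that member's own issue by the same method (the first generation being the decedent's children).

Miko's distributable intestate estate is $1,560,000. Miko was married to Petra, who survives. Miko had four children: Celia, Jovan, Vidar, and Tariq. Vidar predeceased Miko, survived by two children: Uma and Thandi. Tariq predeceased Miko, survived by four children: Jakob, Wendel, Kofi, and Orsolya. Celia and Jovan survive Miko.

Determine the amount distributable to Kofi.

The spouse counts as an additional share at the children's level, so there are 5 primary shares of $312,000. Petra takes one such share ($312,000).
The children's combined portion ($1,248,000) is divided into 4 shares of $312,000: Celia and Jovan each take $312,000; Vidar's $312,000 share passes to Vidar's issue; Tariq's $312,000 share passes to Tariq's issue.
Vidar's share ($312,000) is divided into 2 shares of $156,000: Uma and Thandi each take $156,000.
Tariq's share ($312,000) is divided into 4 shares of $78,000: Jakob, Wendel, Kofi, and Orsolya each take $78,000.

Kofi receives $78,000.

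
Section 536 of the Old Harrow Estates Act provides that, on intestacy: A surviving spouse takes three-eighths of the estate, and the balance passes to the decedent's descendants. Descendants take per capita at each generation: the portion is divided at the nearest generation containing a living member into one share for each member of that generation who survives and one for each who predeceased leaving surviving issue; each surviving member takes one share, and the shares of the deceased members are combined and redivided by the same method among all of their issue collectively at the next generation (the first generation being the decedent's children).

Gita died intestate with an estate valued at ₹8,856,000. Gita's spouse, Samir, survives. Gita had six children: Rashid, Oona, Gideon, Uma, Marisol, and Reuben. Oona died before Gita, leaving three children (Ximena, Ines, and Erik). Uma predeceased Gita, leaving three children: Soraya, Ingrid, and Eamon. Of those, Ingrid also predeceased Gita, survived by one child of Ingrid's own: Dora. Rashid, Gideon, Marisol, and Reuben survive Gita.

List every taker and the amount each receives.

Samir: ₹3,321,000; Rashid: ₹922,500; Ximena: ₹307,500; Ines: ₹307,500; Erik: ₹307,500; Gideon: ₹922,500; Soraya: ₹307,500; Dora: ₹307,500; Eamon: ₹307,500; Marisol: ₹922,500; Reuben: ₹922,500

Samir takes three-eighths of ₹8,856,000 = ₹3,321,000. The remaining ₹5,535,000 passes to the descendants.
The descendants' portion (₹5,535,000) is divided at the children's generation into 6 shares of ₹922,500. Rashid, Gideon, Marisol, and Reuben each take ₹922,500. The 2 shares of the deceased (Oona and Uma) are combined into a pool of ₹1,845,000.
That pool (₹1,845,000) is divided at the grandchildren's generation into 6 shares of ₹307,500. Ximena, Ines, Erik, Soraya, and Eamon each take ₹307,500. The remaining share for the deceased Ingrid (₹307,500) is carried to the next generation.
That pool (₹307,500) passes entirely to Dora, the sole taker at the great-grandchildren's generation.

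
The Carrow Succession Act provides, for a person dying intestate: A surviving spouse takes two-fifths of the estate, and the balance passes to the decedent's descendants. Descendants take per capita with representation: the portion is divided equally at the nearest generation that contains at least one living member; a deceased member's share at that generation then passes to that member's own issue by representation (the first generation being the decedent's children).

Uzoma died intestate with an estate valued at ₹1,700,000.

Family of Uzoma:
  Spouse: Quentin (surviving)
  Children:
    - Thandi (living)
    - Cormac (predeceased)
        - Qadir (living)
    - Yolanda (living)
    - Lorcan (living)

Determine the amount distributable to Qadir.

Quentin takes two-fifths of ₹1,700,000 = ₹680,000. The remaining ₹1,020,000 passes to the descendants.
The descendants' portion (₹1,020,000) is divided into 4 shares of ₹255,000: Thandi, Yolanda, and Lorcan each take ₹255,000; Cormac's ₹255,000 share passes to Cormac's issue.
Cormac's share (₹255,000) passes entirely to Qadir.

Qadir receives ₹255,000.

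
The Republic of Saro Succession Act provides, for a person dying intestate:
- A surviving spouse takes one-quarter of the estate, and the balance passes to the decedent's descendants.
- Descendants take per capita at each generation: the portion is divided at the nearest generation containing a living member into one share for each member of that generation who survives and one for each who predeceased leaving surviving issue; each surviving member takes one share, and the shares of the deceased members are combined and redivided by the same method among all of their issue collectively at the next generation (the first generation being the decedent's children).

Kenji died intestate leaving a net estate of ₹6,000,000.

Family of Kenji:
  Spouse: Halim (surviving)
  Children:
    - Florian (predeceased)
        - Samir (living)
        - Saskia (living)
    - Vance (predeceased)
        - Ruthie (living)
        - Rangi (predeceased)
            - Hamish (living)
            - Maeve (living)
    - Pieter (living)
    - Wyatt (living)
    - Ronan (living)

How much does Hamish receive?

Hamish receives ₹225,000.

Halim takes one-quarter of ₹6,000,000 = ₹1,500,000. The remaining ₹4,500,000 passes to the descendants.
The descendants' portion (₹4,500,000) is divided at the children's generation into 5 shares of ₹900,000. Pieter, Wyatt, and Ronan each take ₹900,000. The 2 shares of the deceased (Florian and Vance) are combined into a pool of ₹1,800,000.
That pool (₹1,800,000) is divided at the grandchildren's generation into 4 shares of ₹450,000. Samir, Saskia, and Ruthie each take ₹450,000. The remaining share for the deceased Rangi (₹450,000) is carried to the next generation.
That pool (₹450,000) is divided at the great-grandchildren's generation equally among Hamish and Maeve: ₹225,000 each.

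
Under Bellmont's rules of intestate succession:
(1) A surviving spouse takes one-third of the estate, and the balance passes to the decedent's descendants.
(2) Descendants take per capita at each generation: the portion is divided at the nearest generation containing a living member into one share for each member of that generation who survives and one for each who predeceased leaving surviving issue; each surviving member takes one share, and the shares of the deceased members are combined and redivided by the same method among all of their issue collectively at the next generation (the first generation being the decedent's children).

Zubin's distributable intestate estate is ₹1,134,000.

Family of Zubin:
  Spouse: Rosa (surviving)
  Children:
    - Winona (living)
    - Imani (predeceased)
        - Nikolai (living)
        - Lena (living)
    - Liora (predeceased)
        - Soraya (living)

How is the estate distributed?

Rosa takes one-third of ₹1,134,000 = ₹378,000. The remaining ₹756,000 passes to the descendants.
The descendants' portion (₹756,000) is divided at the children's generation into 3 shares of ₹252,000. Winona takes ₹252,000. The 2 shares of the deceased (Imani and Liora) are combined into a pool of ₹504,000.
That pool (₹504,000) is divided at the grandchildren's generation equally among Nikolai, Lena, and Soraya: ₹168,000 each.

Rosa: ₹378,000; Winona: ₹252,000; Nikolai: ₹168,000; Lena: ₹168,000; Soraya: ₹168,000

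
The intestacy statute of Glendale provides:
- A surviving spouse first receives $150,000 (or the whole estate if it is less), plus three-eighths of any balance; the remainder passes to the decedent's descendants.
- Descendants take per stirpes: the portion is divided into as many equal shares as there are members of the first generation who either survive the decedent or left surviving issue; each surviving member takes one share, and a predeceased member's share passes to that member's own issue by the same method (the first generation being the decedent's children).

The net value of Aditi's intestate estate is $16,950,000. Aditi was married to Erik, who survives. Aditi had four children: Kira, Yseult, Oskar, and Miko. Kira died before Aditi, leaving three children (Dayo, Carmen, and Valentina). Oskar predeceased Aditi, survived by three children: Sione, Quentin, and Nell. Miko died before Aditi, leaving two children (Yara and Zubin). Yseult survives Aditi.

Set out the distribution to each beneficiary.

Erik: $6,450,000; Dayo: $875,000; Carmen: $875,000; Valentina: $875,000; Yseult: $2,625,000; Sione: $875,000; Quentin: $875,000; Nell: $875,000; Yara: $1,312,500; Zubin: $1,312,500

Erik first takes $150,000, leaving a balance of $16,800,000. Erik then takes three-eighths of the balance ($6,300,000), for a total of $6,450,000. The remaining $10,500,000 passes to the descendants.
The descendants' portion ($10,500,000) is divided into 4 shares of $2,625,000: Yseult takes $2,625,000; Kira's $2,625,000 share passes to Kira's issue; Oskar's $2,625,000 share passes to Oskar's issue; Miko's $2,625,000 share passes to Miko's issue.
Kira's share ($2,625,000) is divided into 3 shares of $875,000: Dayo, Carmen, and Valentina each take $875,000.
Oskar's share ($2,625,000) is divided into 3 shares of $875,000: Sione, Quentin, and Nell each take $875,000.
Miko's share ($2,625,000) is divided into 2 shares of $1,312,500: Yara and Zubin each take $1,312,500.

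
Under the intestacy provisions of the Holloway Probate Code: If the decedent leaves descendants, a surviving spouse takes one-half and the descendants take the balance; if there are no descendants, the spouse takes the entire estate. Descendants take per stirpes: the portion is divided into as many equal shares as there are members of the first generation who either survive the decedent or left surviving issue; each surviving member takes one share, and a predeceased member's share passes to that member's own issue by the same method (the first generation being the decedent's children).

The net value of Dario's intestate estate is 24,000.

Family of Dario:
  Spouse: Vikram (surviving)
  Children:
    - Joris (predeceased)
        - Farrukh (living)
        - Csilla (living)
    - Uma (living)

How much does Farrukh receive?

Farrukh receives 3,000.

Vikram takes one-half of 24,000 = 12,000. The remaining 12,000 passes to the descendants.
The descendants' portion (12,000) is divided into 2 shares of 6,000: Uma takes 6,000; Joris's 6,000 share passes to Joris's issue.
Joris's share (6,000) is divided into 2 shares of 3,000: Farrukh and Csilla each take 3,000.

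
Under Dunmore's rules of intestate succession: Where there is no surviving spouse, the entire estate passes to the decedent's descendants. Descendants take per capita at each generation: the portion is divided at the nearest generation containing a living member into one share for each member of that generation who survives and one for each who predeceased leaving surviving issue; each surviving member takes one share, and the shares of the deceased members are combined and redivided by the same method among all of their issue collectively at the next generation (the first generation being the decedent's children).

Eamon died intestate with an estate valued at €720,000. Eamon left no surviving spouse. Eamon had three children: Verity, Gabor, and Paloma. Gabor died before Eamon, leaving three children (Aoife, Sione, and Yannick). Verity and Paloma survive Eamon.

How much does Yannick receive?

Yannick receives €80,000.

The entire €720,000 passes to the descendants.
That amount (€720,000) is divided at the children's generation into 3 shares of €240,000. Verity and Paloma each take €240,000. The remaining share for the deceased Gabor (€240,000) is carried to the next generation.
That pool (€240,000) is divided at the grandchildren's generation equally among Aoife, Sione, and Yannick: €80,000 each.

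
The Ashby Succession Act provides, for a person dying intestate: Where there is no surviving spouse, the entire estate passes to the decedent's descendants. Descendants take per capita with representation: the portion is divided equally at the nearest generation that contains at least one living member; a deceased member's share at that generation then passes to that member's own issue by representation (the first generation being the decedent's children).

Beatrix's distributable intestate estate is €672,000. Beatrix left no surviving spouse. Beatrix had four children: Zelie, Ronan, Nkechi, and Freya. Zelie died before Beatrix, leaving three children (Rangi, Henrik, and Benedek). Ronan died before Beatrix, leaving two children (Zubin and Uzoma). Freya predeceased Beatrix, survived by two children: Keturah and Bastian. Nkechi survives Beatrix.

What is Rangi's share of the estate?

Rangi receives €56,000.

The entire €672,000 passes to the descendants.
That amount (€672,000) is divided into 4 shares of €168,000: Nkechi takes €168,000; Zelie's €168,000 share passes to Zelie's issue; Ronan's €168,000 share passes to Ronan's issue; Freya's €168,000 share passes to Freya's issue.
Zelie's share (€168,000) is divided into 3 shares of €56,000: Rangi, Henrik, and Benedek each take €56,000.
Ronan's share (€168,000) is divided into 2 shares of €84,000: Zubin and Uzoma each take €84,000.
Freya's share (€168,000) is divided into 2 shares of €84,000: Keturah and Bastian each take €84,000.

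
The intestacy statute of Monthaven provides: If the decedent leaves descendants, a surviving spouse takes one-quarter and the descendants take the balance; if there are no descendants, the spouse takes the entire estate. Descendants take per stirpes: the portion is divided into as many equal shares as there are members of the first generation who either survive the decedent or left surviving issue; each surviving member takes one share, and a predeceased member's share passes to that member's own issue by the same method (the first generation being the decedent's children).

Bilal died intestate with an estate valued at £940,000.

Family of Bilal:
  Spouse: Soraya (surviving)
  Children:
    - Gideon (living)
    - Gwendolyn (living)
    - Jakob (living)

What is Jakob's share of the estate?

Soraya takes one-quarter of £940,000 = £235,000. The remaining £705,000 passes to the descendants.
The descendants' portion (£705,000) is divided into 3 shares of £235,000: Gideon, Gwendolyn, and Jakob each take £235,000.

Jakob receives £235,000.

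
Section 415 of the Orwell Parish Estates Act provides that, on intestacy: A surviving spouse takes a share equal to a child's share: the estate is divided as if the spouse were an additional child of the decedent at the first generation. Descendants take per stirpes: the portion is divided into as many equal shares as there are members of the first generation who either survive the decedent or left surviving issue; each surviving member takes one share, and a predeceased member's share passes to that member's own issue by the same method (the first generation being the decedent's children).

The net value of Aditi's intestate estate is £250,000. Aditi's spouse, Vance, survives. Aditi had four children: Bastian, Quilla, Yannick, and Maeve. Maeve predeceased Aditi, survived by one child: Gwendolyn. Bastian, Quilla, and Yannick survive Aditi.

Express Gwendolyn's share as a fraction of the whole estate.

Gwendolyn receives 1/5 of the estate.

The spouse counts as an additional share at the children's level, so there are 5 primary shares of £50,000. Vance takes one such share (£50,000).
The children's combined portion (£200,000) is divided into 4 shares of £50,000: Bastian, Quilla, and Yannick each take £50,000; Maeve's £50,000 share passes to Maeve's issue.
Maeve's share (£50,000) passes entirely to Gwendolyn.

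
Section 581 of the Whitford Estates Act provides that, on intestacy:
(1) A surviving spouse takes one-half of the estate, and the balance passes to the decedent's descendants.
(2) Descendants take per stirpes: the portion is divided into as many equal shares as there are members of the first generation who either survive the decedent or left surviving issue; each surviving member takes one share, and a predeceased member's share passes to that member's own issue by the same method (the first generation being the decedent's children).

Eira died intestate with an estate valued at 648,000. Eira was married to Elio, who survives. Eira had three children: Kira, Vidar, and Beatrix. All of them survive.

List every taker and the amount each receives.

Elio takes one-half of 648,000 = 324,000. The remaining 324,000 passes to the descendants.
The descendants' portion (324,000) is divided into 3 shares of 108,000: Kira, Vidar, and Beatrix each take 108,000.

Elio: 324,000; Kira: 108,000; Vidar: 108,000; Beatrix: 108,000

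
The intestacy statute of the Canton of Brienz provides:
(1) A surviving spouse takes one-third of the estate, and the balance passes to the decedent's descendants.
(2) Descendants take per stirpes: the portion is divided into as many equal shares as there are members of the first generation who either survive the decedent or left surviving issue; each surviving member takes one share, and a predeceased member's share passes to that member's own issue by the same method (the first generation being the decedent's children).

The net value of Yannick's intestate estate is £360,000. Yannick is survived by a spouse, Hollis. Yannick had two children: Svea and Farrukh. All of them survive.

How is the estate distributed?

Hollis takes one-third of £360,000 = £120,000. The remaining £240,000 passes to the descendants.
The descendants' portion (£240,000) is divided into 2 shares of £120,000: Svea and Farrukh each take £120,000.

Hollis: £120,000; Svea: £120,000; Farrukh: £120,000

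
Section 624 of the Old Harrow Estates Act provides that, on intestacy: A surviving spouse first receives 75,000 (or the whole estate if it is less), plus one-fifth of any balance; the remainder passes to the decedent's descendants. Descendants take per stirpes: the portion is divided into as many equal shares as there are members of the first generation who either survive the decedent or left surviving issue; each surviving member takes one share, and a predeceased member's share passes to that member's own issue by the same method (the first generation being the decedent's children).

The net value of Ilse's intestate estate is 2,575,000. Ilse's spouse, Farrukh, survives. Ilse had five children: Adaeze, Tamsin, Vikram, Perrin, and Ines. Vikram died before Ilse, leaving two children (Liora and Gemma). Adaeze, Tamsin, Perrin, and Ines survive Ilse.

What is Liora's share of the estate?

Liora receives 200,000.

Farrukh first takes 75,000, leaving a balance of 2,500,000. Farrukh then takes one-fifth of the balance (500,000), for a total of 575,000. The remaining 2,000,000 passes to the descendants.
The descendants' portion (2,000,000) is divided into 5 shares of 400,000: Adaeze, Tamsin, Perrin, and Ines each take 400,000; Vikram's 400,000 share passes to Vikram's issue.
Vikram's share (400,000) is divided into 2 shares of 200,000: Liora and Gemma each take 200,000.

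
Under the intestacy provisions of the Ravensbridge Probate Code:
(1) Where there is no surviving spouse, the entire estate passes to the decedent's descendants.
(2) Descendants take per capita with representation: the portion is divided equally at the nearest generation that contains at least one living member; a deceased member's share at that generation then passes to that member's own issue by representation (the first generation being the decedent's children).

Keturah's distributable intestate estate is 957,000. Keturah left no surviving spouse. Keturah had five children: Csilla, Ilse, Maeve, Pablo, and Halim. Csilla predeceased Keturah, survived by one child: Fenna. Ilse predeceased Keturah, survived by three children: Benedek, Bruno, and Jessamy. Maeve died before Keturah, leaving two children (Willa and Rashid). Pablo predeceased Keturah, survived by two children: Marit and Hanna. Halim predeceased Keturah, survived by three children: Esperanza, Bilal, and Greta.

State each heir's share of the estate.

Fenna: 87,000; Benedek: 87,000; Bruno: 87,000; Jessamy: 87,000; Willa: 87,000; Rashid: 87,000; Marit: 87,000; Hanna: 87,000; Esperanza: 87,000; Bilal: 87,000; Greta: 87,000

The entire 957,000 passes to the descendants.
No child survives, so the initial division is made at the grandchildren's generation.
That amount (957,000) is divided into 11 shares of 87,000: Fenna, Benedek, Bruno, Jessamy, Willa, Rashid, Marit, Hanna, Esperanza, Bilal, and Greta each take 87,000.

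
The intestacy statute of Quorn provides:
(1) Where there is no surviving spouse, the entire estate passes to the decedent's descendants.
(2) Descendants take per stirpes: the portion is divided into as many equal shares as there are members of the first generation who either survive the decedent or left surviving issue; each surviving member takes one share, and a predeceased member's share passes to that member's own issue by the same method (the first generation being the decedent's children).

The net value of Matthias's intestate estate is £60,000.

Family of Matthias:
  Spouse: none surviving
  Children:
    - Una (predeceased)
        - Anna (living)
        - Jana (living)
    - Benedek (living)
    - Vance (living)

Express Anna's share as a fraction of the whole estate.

Anna receives 1/6 of the estate.

The entire £60,000 passes to the descendants.
That amount (£60,000) is divided into 3 shares of £20,000: Benedek and Vance each take £20,000; Una's £20,000 share passes to Una's issue.
Una's share (£20,000) is divided into 2 shares of £10,000: Anna and Jana each take £10,000.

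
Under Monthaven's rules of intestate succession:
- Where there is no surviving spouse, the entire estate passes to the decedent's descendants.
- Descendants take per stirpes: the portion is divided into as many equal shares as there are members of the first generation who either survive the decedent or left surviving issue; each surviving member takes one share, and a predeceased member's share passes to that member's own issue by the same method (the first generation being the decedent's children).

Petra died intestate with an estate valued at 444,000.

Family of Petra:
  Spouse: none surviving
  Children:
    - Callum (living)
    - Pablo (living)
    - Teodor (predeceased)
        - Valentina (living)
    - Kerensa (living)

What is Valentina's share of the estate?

Valentina receives 111,000.

The entire 444,000 passes to the descendants.
That amount (444,000) is divided into 4 shares of 111,000: Callum, Pablo, and Kerensa each take 111,000; Teodor's 111,000 share passes to Teodor's issue.
Teodor's share (111,000) passes entirely to Valentina.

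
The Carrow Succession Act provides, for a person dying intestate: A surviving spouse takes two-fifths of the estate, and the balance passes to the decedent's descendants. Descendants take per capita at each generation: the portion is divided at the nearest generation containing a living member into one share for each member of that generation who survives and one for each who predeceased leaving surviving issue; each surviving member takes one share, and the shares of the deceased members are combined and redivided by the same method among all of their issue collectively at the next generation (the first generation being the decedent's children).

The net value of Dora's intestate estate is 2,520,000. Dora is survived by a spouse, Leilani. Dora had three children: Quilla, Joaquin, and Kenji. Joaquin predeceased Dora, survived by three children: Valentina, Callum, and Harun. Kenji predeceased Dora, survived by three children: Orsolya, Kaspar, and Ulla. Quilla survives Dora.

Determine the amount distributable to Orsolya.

Orsolya receives 168,000.

Leilani takes two-fifths of 2,520,000 = 1,008,000. The remaining 1,512,000 passes to the descendants.
The descendants' portion (1,512,000) is divided at the children's generation into 3 shares of 504,000. Quilla takes 504,000. The 2 shares of the deceased (Joaquin and Kenji) are combined into a pool of 1,008,000.
That pool (1,008,000) is divided at the grandchildren's generation equally among Valentina, Callum, Harun, Orsolya, Kaspar, and Ulla: 168,000 each.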